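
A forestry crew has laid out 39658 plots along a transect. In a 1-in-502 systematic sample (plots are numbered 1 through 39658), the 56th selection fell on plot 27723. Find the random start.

k = 502
r = 27723 − (56−1)×502 = 27723 − 27610 = 113

113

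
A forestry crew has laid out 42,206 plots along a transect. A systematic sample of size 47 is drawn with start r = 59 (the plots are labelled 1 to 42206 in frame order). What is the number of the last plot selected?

41367

k = 42206/47 = 898
47th selection = r + (47−1)·k = 59 + 46×898 = 59 + 41308 = 41367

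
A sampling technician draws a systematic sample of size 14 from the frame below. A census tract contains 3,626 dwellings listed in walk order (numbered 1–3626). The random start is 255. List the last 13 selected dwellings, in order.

k = N/n = 3626/14 = 259
2nd selection = 255 + 1×259 = 514
3rd: 514 + 259 = 773
4th: 773 + 259 = 1032
5th: 1032 + 259 = 1291
6th: 1291 + 259 = 1550
7th: 1550 + 259 = 1809
8th: 1809 + 259 = 2068
9th: 2068 + 259 = 2327
10th: 2327 + 259 = 2586
11th: 2586 + 259 = 2845
12th: 2845 + 259 = 3104
13th: 3104 + 259 = 3363
14th: 3363 + 259 = 3622

514, 773, 1032, 1291, 1550, 1809, 2068, 2327, 2586, 2845, 3104, 3363, 3622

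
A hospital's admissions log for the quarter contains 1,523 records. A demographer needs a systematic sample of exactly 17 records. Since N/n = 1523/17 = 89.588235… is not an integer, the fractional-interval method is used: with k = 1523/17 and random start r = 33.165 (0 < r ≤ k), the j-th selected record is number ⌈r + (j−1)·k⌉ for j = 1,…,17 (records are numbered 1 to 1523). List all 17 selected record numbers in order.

j=1: r + 0k = 33.165 → ⌈·⌉ = 34
j=2: r + 1k = 122.753235… → ⌈·⌉ = 123
j=3: r + 2k = 212.341470… → ⌈·⌉ = 213
j=4: r + 3k = 301.929705… → ⌈·⌉ = 302
j=5: r + 4k = 391.517941… → ⌈·⌉ = 392
j=6: r + 5k = 481.106176… → ⌈·⌉ = 482
j=7: r + 6k = 570.694411… → ⌈·⌉ = 571
j=8: r + 7k = 660.282647… → ⌈·⌉ = 661
j=9: r + 8k = 749.870882… → ⌈·⌉ = 750
j=10: r + 9k = 839.459117… → ⌈·⌉ = 840
j=11: r + 10k = 929.047352… → ⌈·⌉ = 930
j=12: r + 11k = 1018.635588… → ⌈·⌉ = 1019
j=13: r + 12k = 1108.223823… → ⌈·⌉ = 1109
j=14: r + 13k = 1197.812058… → ⌈·⌉ = 1198
j=15: r + 14k = 1287.400294… → ⌈·⌉ = 1288
j=16: r + 15k = 1376.988529… → ⌈·⌉ = 1377
j=17: r + 16k = 1466.576764… → ⌈·⌉ = 1467

34, 123, 213, 302, 392, 482, 571, 661, 750, 840, 930, 1019, 1109, 1198, 1288, 1377, 1467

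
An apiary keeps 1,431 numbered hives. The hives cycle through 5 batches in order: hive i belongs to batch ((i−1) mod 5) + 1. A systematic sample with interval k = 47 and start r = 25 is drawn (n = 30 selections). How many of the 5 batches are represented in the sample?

Consecutive selections differ by k = 47, so their batch numbers differ by 47 mod 5 = 2.
gcd(47, 5) = 1, so the sample visits 5/1 = 5 distinct residues mod 5.
Start 25 is batch 5; the batches hit are 1, 2, 3, 4, 5.

5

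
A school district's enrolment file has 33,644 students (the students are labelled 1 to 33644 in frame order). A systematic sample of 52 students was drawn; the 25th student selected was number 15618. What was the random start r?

90

k = 33644/52 = 647
r = 15618 − (25−1)×647 = 15618 − 15528 = 90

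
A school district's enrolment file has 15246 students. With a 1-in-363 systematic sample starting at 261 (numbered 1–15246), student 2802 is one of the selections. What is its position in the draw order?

k = 363
position = (2802 − 261)/363 + 1 = 2541/363 + 1 = 7 + 1 = 8

8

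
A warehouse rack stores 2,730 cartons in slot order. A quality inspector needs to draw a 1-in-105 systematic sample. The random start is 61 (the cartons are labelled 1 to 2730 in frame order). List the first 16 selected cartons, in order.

carton 1: 61
carton 2: 61 + 105 = 166
carton 3: 166 + 105 = 271
carton 4: 271 + 105 = 376
carton 5: 376 + 105 = 481
carton 6: 481 + 105 = 586
carton 7: 586 + 105 = 691
carton 8: 691 + 105 = 796
carton 9: 796 + 105 = 901
carton 10: 901 + 105 = 1006
carton 11: 1006 + 105 = 1111
carton 12: 1111 + 105 = 1216
carton 13: 1216 + 105 = 1321
carton 14: 1321 + 105 = 1426
carton 15: 1426 + 105 = 1531
carton 16: 1531 + 105 = 1636

61, 166, 271, 376, 481, 586, 691, 796, 901, 1006, 1111, 1216, 1321, 1426, 1531, 1636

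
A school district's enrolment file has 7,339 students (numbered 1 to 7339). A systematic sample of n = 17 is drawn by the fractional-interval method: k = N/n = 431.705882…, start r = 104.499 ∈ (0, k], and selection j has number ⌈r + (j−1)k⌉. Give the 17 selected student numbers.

105, 537, 968, 1400, 1832, 2264, 2695, 3127, 3559, 3990, 4422, 4854, 5285, 5717, 6149, 6581, 7012

j=1: r + 0k = 104.499 → ⌈·⌉ = 105
j=2: r + 1k = 536.204882… → ⌈·⌉ = 537
j=3: r + 2k = 967.910764… → ⌈·⌉ = 968
j=4: r + 3k = 1399.616647… → ⌈·⌉ = 1400
j=5: r + 4k = 1831.322529… → ⌈·⌉ = 1832
j=6: r + 5k = 2263.028411… → ⌈·⌉ = 2264
j=7: r + 6k = 2694.734294… → ⌈·⌉ = 2695
j=8: r + 7k = 3126.440176… → ⌈·⌉ = 3127
j=9: r + 8k = 3558.146058… → ⌈·⌉ = 3559
j=10: r + 9k = 3989.851941… → ⌈·⌉ = 3990
j=11: r + 10k = 4421.557823… → ⌈·⌉ = 4422
j=12: r + 11k = 4853.263705… → ⌈·⌉ = 4854
j=13: r + 12k = 5284.969588… → ⌈·⌉ = 5285
j=14: r + 13k = 5716.675470… → ⌈·⌉ = 5717
j=15: r + 14k = 6148.381352… → ⌈·⌉ = 6149
j=16: r + 15k = 6580.087235… → ⌈·⌉ = 6581
j=17: r + 16k = 7011.793117… → ⌈·⌉ = 7012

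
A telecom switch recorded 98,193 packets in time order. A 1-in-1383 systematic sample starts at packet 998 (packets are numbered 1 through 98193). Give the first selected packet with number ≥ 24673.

25892

k = 1383
Steps past start: ⌈(24673 − 998)/1383⌉ = ⌈23675/1383⌉ = 18
Selected packet: 998 + 18×1383 = 25892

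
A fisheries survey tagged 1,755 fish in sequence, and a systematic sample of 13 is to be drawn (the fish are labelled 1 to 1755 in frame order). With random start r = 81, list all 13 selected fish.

k = N/n = 1755/13 = 135
fish 1: 81
fish 2: 81 + 135 = 216
fish 3: 216 + 135 = 351
fish 4: 351 + 135 = 486
fish 5: 486 + 135 = 621
fish 6: 621 + 135 = 756
fish 7: 756 + 135 = 891
fish 8: 891 + 135 = 1026
fish 9: 1026 + 135 = 1161
fish 10: 1161 + 135 = 1296
fish 11: 1296 + 135 = 1431
fish 12: 1431 + 135 = 1566
fish 13: 1566 + 135 = 1701

81, 216, 351, 486, 621, 756, 891, 1026, 1161, 1296, 1431, 1566, 1701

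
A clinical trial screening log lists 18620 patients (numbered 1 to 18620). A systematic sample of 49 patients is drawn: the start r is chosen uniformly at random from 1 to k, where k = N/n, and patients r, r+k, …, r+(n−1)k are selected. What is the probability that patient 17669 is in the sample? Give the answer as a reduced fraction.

1/380

k = 18620/49 = 380.
Patient 17669 is selected iff r ≡ 17669 (mod 380); exactly one such r in {1,…,380}.
Inclusion probability = 1/380.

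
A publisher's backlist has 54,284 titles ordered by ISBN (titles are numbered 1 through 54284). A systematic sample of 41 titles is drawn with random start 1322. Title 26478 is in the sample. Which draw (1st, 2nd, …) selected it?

k = 54284/41 = 1324
position = (26478 − 1322)/1324 + 1 = 25156/1324 + 1 = 19 + 1 = 20

20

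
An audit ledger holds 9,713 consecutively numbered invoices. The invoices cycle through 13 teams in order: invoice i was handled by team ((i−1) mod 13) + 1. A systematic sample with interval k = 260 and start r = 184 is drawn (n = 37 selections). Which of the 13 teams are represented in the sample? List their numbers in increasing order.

2

Consecutive selections differ by k = 260, so their team numbers differ by 260 mod 13 = 0.
gcd(260, 13) = 13, so the sample visits 13/13 = 1 distinct residues mod 13.
Start 184 is team 2; the teams hit are 2.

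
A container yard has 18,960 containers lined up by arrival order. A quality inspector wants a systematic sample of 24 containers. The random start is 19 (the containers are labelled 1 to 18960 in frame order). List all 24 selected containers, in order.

19, 809, 1599, 2389, 3179, 3969, 4759, 5549, 6339, 7129, 7919, 8709, 9499, 10289, 11079, 11869, 12659, 13449, 14239, 15029, 15819, 16609, 17399, 18189

k = N/n = 18960/24 = 790
container 1: 19
container 2: 19 + 790 = 809
container 3: 809 + 790 = 1599
container 4: 1599 + 790 = 2389
container 5: 2389 + 790 = 3179
container 6: 3179 + 790 = 3969
container 7: 3969 + 790 = 4759
container 8: 4759 + 790 = 5549
container 9: 5549 + 790 = 6339
container 10: 6339 + 790 = 7129
container 11: 7129 + 790 = 7919
container 12: 7919 + 790 = 8709
container 13: 8709 + 790 = 9499
container 14: 9499 + 790 = 10289
container 15: 10289 + 790 = 11079
container 16: 11079 + 790 = 11869
container 17: 11869 + 790 = 12659
container 18: 12659 + 790 = 13449
container 19: 13449 + 790 = 14239
container 20: 14239 + 790 = 15029
container 21: 15029 + 790 = 15819
container 22: 15819 + 790 = 16609
container 23: 16609 + 790 = 17399
container 24: 17399 + 790 = 18189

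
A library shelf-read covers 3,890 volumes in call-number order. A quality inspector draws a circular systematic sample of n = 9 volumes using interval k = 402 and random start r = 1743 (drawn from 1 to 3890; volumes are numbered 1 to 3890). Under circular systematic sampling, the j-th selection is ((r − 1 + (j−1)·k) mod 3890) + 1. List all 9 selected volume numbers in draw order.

1743, 2145, 2547, 2949, 3351, 3753, 265, 667, 1069

Selection 1: 1743
Selection 2: 1743 + 402 = 2145
Selection 3: 2145 + 402 = 2547
Selection 4: 2547 + 402 = 2949
Selection 5: 2949 + 402 = 3351
Selection 6: 3351 + 402 = 3753
Selection 7: 3753 + 402 = 4155 → 4155 − 3890 = 265
Selection 8: 265 + 402 = 667
Selection 9: 667 + 402 = 1069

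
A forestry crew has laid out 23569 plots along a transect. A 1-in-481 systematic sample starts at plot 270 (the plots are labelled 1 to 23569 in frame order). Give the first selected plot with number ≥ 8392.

k = 481
Steps past start: ⌈(8392 − 270)/481⌉ = ⌈8122/481⌉ = 17
Selected plot: 270 + 17×481 = 8447

8447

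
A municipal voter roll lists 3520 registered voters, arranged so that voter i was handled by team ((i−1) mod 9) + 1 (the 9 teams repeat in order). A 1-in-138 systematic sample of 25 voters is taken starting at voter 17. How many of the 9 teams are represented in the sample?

Consecutive selections differ by k = 138, so their team numbers differ by 138 mod 9 = 3.
gcd(138, 9) = 3, so the sample visits 9/3 = 3 distinct residues mod 9.
Start 17 is team 8; the teams hit are 2, 5, 8.

3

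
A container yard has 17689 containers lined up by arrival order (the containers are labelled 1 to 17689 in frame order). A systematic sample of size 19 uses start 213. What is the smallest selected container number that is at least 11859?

k = 17689/19 = 931
Steps past start: ⌈(11859 − 213)/931⌉ = ⌈11646/931⌉ = 13
Selected container: 213 + 13×931 = 12316

12316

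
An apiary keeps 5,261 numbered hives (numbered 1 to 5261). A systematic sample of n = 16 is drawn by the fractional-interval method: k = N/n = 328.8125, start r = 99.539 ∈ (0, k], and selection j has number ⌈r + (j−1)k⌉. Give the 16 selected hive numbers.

j=1: r + 0k = 99.539 → ⌈·⌉ = 100
j=2: r + 1k = 428.3515 → ⌈·⌉ = 429
j=3: r + 2k = 757.164 → ⌈·⌉ = 758
j=4: r + 3k = 1085.9765 → ⌈·⌉ = 1086
j=5: r + 4k = 1414.789 → ⌈·⌉ = 1415
j=6: r + 5k = 1743.6015 → ⌈·⌉ = 1744
j=7: r + 6k = 2072.414 → ⌈·⌉ = 2073
j=8: r + 7k = 2401.2265 → ⌈·⌉ = 2402
j=9: r + 8k = 2730.039 → ⌈·⌉ = 2731
j=10: r + 9k = 3058.8515 → ⌈·⌉ = 3059
j=11: r + 10k = 3387.664 → ⌈·⌉ = 3388
j=12: r + 11k = 3716.4765 → ⌈·⌉ = 3717
j=13: r + 12k = 4045.289 → ⌈·⌉ = 4046
j=14: r + 13k = 4374.1015 → ⌈·⌉ = 4375
j=15: r + 14k = 4702.914 → ⌈·⌉ = 4703
j=16: r + 15k = 5031.7265 → ⌈·⌉ = 5032

100, 429, 758, 1086, 1415, 1744, 2073, 2402, 2731, 3059, 3388, 3717, 4046, 4375, 4703, 5032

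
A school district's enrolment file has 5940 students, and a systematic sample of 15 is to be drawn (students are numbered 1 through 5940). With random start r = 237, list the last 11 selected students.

1821, 2217, 2613, 3009, 3405, 3801, 4197, 4593, 4989, 5385, 5781

k = N/n = 5940/15 = 396
5th selection = 237 + 4×396 = 1821
6th: 1821 + 396 = 2217
7th: 2217 + 396 = 2613
8th: 2613 + 396 = 3009
9th: 3009 + 396 = 3405
10th: 3405 + 396 = 3801
11th: 3801 + 396 = 4197
12th: 4197 + 396 = 4593
13th: 4593 + 396 = 4989
14th: 4989 + 396 = 5385
15th: 5385 + 396 = 5781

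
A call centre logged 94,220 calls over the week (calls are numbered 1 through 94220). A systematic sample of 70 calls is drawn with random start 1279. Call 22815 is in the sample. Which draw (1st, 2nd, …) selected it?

k = 94220/70 = 1346
position = (22815 − 1279)/1346 + 1 = 21536/1346 + 1 = 16 + 1 = 17

17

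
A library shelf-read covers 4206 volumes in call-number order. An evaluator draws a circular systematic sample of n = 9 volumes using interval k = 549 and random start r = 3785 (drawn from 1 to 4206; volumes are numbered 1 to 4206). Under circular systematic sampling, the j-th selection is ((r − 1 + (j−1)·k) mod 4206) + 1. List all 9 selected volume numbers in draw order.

Selection 1: 3785
Selection 2: 3785 + 549 = 4334 → 4334 − 4206 = 128
Selection 3: 128 + 549 = 677
Selection 4: 677 + 549 = 1226
Selection 5: 1226 + 549 = 1775
Selection 6: 1775 + 549 = 2324
Selection 7: 2324 + 549 = 2873
Selection 8: 2873 + 549 = 3422
Selection 9: 3422 + 549 = 3971

3785, 128, 677, 1226, 1775, 2324, 2873, 3422, 3971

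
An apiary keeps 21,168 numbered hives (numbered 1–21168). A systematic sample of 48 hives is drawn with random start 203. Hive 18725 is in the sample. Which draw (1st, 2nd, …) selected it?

43

k = 21168/48 = 441
position = (18725 − 203)/441 + 1 = 18522/441 + 1 = 42 + 1 = 43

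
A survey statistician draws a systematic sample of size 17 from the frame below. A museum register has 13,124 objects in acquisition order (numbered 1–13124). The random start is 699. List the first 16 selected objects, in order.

k = N/n = 13124/17 = 772
object 1: 699
object 2: 699 + 772 = 1471
object 3: 1471 + 772 = 2243
object 4: 2243 + 772 = 3015
object 5: 3015 + 772 = 3787
object 6: 3787 + 772 = 4559
object 7: 4559 + 772 = 5331
object 8: 5331 + 772 = 6103
object 9: 6103 + 772 = 6875
object 10: 6875 + 772 = 7647
object 11: 7647 + 772 = 8419
object 12: 8419 + 772 = 9191
object 13: 9191 + 772 = 9963
object 14: 9963 + 772 = 10735
object 15: 10735 + 772 = 11507
object 16: 11507 + 772 = 12279

699, 1471, 2243, 3015, 3787, 4559, 5331, 6103, 6875, 7647, 8419, 9191, 9963, 10735, 11507, 12279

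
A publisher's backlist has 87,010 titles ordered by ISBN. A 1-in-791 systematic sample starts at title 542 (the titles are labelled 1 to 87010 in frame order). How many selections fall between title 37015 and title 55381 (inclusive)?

k = 791
First selection ≥ 37015: 542 + ⌈(37015−542)/791⌉·791 = 542 + 47×791 = 37719
Last selection ≤ 55381: 542 + ⌊(55381−542)/791⌋·791 = 542 + 69×791 = 55121
Count = 69 − 47 + 1 = 23

23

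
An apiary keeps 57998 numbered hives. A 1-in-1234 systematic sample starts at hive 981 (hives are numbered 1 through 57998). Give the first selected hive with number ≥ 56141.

k = 1234
Steps past start: ⌈(56141 − 981)/1234⌉ = ⌈55160/1234⌉ = 45
Selected hive: 981 + 45×1234 = 56511

56511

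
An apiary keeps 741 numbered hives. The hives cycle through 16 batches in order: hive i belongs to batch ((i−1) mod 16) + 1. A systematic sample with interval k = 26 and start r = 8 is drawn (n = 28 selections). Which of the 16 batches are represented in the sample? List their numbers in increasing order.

2, 4, 6, 8, 10, 12, 14, 16

Consecutive selections differ by k = 26, so their batch numbers differ by 26 mod 16 = 10.
gcd(26, 16) = 2, so the sample visits 16/2 = 8 distinct residues mod 16.
Start 8 is batch 8; the batches hit are 2, 4, 6, 8, 10, 12, 14, 16.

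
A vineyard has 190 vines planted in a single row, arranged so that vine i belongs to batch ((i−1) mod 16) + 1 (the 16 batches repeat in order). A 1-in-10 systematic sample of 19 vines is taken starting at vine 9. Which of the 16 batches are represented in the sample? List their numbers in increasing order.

Consecutive selections differ by k = 10, so their batch numbers differ by 10 mod 16 = 10.
gcd(10, 16) = 2, so the sample visits 16/2 = 8 distinct residues mod 16.
Start 9 is batch 9; the batches hit are 1, 3, 5, 7, 9, 11, 13, 15.

1, 3, 5, 7, 9, 11, 13, 15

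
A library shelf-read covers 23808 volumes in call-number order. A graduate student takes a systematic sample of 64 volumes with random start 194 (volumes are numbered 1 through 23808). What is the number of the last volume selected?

23630

k = 23808/64 = 372
64th selection = r + (64−1)·k = 194 + 63×372 = 194 + 23436 = 23630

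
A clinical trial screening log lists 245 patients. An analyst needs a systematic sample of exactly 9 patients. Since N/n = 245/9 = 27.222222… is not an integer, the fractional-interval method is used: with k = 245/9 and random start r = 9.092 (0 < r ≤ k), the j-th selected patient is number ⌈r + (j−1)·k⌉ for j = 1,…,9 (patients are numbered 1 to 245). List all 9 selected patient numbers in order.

j=1: r + 0k = 9.092 → ⌈·⌉ = 10
j=2: r + 1k = 36.314222… → ⌈·⌉ = 37
j=3: r + 2k = 63.536444… → ⌈·⌉ = 64
j=4: r + 3k = 90.758666… → ⌈·⌉ = 91
j=5: r + 4k = 117.980888… → ⌈·⌉ = 118
j=6: r + 5k = 145.203111… → ⌈·⌉ = 146
j=7: r + 6k = 172.425333… → ⌈·⌉ = 173
j=8: r + 7k = 199.647555… → ⌈·⌉ = 200
j=9: r + 8k = 226.869777… → ⌈·⌉ = 227

10, 37, 64, 91, 118, 146, 173, 200, 227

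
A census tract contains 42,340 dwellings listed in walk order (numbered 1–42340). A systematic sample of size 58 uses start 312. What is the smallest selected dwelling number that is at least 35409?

36082

k = 42340/58 = 730
Steps past start: ⌈(35409 − 312)/730⌉ = ⌈35097/730⌉ = 49
Selected dwelling: 312 + 49×730 = 36082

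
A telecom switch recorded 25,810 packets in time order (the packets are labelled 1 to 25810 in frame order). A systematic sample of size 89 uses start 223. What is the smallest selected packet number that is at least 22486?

k = 25810/89 = 290
Steps past start: ⌈(22486 − 223)/290⌉ = ⌈22263/290⌉ = 77
Selected packet: 223 + 77×290 = 22553

22553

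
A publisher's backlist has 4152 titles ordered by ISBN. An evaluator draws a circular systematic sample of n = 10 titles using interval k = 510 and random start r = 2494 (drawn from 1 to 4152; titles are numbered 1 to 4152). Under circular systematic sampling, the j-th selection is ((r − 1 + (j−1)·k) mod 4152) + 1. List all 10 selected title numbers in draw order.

Selection 1: 2494
Selection 2: 2494 + 510 = 3004
Selection 3: 3004 + 510 = 3514
Selection 4: 3514 + 510 = 4024
Selection 5: 4024 + 510 = 4534 → 4534 − 4152 = 382
Selection 6: 382 + 510 = 892
Selection 7: 892 + 510 = 1402
Selection 8: 1402 + 510 = 1912
Selection 9: 1912 + 510 = 2422
Selection 10: 2422 + 510 = 2932

2494, 3004, 3514, 4024, 382, 892, 1402, 1912, 2422, 2932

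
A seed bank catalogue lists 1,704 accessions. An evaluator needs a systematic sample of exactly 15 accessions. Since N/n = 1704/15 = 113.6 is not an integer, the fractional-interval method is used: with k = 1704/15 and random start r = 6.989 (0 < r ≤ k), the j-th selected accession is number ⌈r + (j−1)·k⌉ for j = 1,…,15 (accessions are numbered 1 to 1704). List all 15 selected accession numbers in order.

j=1: r + 0k = 6.989 → ⌈·⌉ = 7
j=2: r + 1k = 120.589 → ⌈·⌉ = 121
j=3: r + 2k = 234.189 → ⌈·⌉ = 235
j=4: r + 3k = 347.789 → ⌈·⌉ = 348
j=5: r + 4k = 461.389 → ⌈·⌉ = 462
j=6: r + 5k = 574.989 → ⌈·⌉ = 575
j=7: r + 6k = 688.589 → ⌈·⌉ = 689
j=8: r + 7k = 802.189 → ⌈·⌉ = 803
j=9: r + 8k = 915.789 → ⌈·⌉ = 916
j=10: r + 9k = 1029.389 → ⌈·⌉ = 1030
j=11: r + 10k = 1142.989 → ⌈·⌉ = 1143
j=12: r + 11k = 1256.589 → ⌈·⌉ = 1257
j=13: r + 12k = 1370.189 → ⌈·⌉ = 1371
j=14: r + 13k = 1483.789 → ⌈·⌉ = 1484
j=15: r + 14k = 1597.389 → ⌈·⌉ = 1598

7, 121, 235, 348, 462, 575, 689, 803, 916, 1030, 1143, 1257, 1371, 1484, 1598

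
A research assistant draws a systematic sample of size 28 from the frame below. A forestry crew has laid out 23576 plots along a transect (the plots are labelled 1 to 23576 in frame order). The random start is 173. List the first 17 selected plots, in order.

173, 1015, 1857, 2699, 3541, 4383, 5225, 6067, 6909, 7751, 8593, 9435, 10277, 11119, 11961, 12803, 13645

k = N/n = 23576/28 = 842
plot 1: 173
plot 2: 173 + 842 = 1015
plot 3: 1015 + 842 = 1857
plot 4: 1857 + 842 = 2699
plot 5: 2699 + 842 = 3541
plot 6: 3541 + 842 = 4383
plot 7: 4383 + 842 = 5225
plot 8: 5225 + 842 = 6067
plot 9: 6067 + 842 = 6909
plot 10: 6909 + 842 = 7751
plot 11: 7751 + 842 = 8593
plot 12: 8593 + 842 = 9435
plot 13: 9435 + 842 = 10277
plot 14: 10277 + 842 = 11119
plot 15: 11119 + 842 = 11961
plot 16: 11961 + 842 = 12803
plot 17: 12803 + 842 = 13645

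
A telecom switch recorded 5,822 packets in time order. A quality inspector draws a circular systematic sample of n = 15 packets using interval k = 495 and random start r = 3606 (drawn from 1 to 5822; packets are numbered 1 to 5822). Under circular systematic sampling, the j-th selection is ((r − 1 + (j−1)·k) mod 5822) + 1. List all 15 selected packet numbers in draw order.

Selection 1: 3606
Selection 2: 3606 + 495 = 4101
Selection 3: 4101 + 495 = 4596
Selection 4: 4596 + 495 = 5091
Selection 5: 5091 + 495 = 5586
Selection 6: 5586 + 495 = 6081 → 6081 − 5822 = 259
Selection 7: 259 + 495 = 754
Selection 8: 754 + 495 = 1249
Selection 9: 1249 + 495 = 1744
Selection 10: 1744 + 495 = 2239
Selection 11: 2239 + 495 = 2734
Selection 12: 2734 + 495 = 3229
Selection 13: 3229 + 495 = 3724
Selection 14: 3724 + 495 = 4219
Selection 15: 4219 + 495 = 4714

3606, 4101, 4596, 5091, 5586, 259, 754, 1249, 1744, 2239, 2734, 3229, 3724, 4219, 4714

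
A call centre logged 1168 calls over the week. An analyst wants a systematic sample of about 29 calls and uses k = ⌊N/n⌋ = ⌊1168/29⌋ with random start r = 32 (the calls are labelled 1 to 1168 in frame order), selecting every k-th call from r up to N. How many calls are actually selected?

k = ⌊1168/29⌋ = 40
Achieved size = ⌊(1168 − 32)/40⌋ + 1 = ⌊1136/40⌋ + 1 = 28 + 1 = 29
(last selection: 32 + 28×40 = 1152 ≤ 1168; next would be 1192 > 1168)

29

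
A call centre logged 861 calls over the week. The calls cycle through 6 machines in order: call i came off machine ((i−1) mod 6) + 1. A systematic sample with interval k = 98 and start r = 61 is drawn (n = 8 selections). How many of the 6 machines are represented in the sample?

3

Consecutive selections differ by k = 98, so their machine numbers differ by 98 mod 6 = 2.
gcd(98, 6) = 2, so the sample visits 6/2 = 3 distinct residues mod 6.
Start 61 is machine 1; the machines hit are 1, 3, 5.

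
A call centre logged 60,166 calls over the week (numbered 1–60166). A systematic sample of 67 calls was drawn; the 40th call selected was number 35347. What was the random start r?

325

k = 60166/67 = 898
r = 35347 − (40−1)×898 = 35347 − 35022 = 325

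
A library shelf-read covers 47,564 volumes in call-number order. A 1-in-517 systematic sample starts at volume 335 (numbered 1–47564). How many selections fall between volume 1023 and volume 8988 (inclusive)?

k = 517
First selection ≥ 1023: 335 + ⌈(1023−335)/517⌉·517 = 335 + 2×517 = 1369
Last selection ≤ 8988: 335 + ⌊(8988−335)/517⌋·517 = 335 + 16×517 = 8607
Count = 16 − 2 + 1 = 15

15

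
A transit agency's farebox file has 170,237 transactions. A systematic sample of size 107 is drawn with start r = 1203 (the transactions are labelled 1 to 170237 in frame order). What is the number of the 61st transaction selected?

96663

k = 170237/107 = 1591
61st selection = r + (61−1)·k = 1203 + 60×1591 = 1203 + 95460 = 96663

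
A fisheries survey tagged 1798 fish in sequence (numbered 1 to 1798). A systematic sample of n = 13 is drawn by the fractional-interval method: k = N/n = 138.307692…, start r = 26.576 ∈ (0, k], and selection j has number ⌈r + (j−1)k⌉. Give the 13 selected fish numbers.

j=1: r + 0k = 26.576 → ⌈·⌉ = 27
j=2: r + 1k = 164.883692… → ⌈·⌉ = 165
j=3: r + 2k = 303.191384… → ⌈·⌉ = 304
j=4: r + 3k = 441.499076… → ⌈·⌉ = 442
j=5: r + 4k = 579.806769… → ⌈·⌉ = 580
j=6: r + 5k = 718.114461… → ⌈·⌉ = 719
j=7: r + 6k = 856.422153… → ⌈·⌉ = 857
j=8: r + 7k = 994.729846… → ⌈·⌉ = 995
j=9: r + 8k = 1133.037538… → ⌈·⌉ = 1134
j=10: r + 9k = 1271.345230… → ⌈·⌉ = 1272
j=11: r + 10k = 1409.652923… → ⌈·⌉ = 1410
j=12: r + 11k = 1547.960615… → ⌈·⌉ = 1548
j=13: r + 12k = 1686.268307… → ⌈·⌉ = 1687

27, 165, 304, 442, 580, 719, 857, 995, 1134, 1272, 1410, 1548, 1687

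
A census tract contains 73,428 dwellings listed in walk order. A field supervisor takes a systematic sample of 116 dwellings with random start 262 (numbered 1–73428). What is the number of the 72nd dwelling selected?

k = 73428/116 = 633
72nd selection = r + (72−1)·k = 262 + 71×633 = 262 + 44943 = 45205

45205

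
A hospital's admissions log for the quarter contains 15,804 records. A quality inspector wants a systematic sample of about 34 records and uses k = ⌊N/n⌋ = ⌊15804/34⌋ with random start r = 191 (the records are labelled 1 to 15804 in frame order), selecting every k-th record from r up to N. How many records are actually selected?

k = ⌊15804/34⌋ = 464
Achieved size = ⌊(15804 − 191)/464⌋ + 1 = ⌊15613/464⌋ + 1 = 33 + 1 = 34
(last selection: 191 + 33×464 = 15503 ≤ 15804; next would be 15967 > 15804)

34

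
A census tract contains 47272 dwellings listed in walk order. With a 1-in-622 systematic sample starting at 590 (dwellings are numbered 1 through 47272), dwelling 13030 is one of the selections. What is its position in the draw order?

k = 622
position = (13030 − 590)/622 + 1 = 12440/622 + 1 = 20 + 1 = 21

21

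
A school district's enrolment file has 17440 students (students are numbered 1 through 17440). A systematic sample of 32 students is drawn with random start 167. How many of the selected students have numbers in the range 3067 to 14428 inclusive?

k = 17440/32 = 545
First selection ≥ 3067: 167 + ⌈(3067−167)/545⌉·545 = 167 + 6×545 = 3437
Last selection ≤ 14428: 167 + ⌊(14428−167)/545⌋·545 = 167 + 26×545 = 14337
Count = 26 − 6 + 1 = 21

21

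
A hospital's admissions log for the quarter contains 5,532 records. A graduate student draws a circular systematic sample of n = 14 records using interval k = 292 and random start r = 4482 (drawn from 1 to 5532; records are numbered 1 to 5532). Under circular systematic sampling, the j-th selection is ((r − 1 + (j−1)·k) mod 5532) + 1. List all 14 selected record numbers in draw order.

4482, 4774, 5066, 5358, 118, 410, 702, 994, 1286, 1578, 1870, 2162, 2454, 2746

Selection 1: 4482
Selection 2: 4482 + 292 = 4774
Selection 3: 4774 + 292 = 5066
Selection 4: 5066 + 292 = 5358
Selection 5: 5358 + 292 = 5650 → 5650 − 5532 = 118
Selection 6: 118 + 292 = 410
Selection 7: 410 + 292 = 702
Selection 8: 702 + 292 = 994
Selection 9: 994 + 292 = 1286
Selection 10: 1286 + 292 = 1578
Selection 11: 1578 + 292 = 1870
Selection 12: 1870 + 292 = 2162
Selection 13: 2162 + 292 = 2454
Selection 14: 2454 + 292 = 2746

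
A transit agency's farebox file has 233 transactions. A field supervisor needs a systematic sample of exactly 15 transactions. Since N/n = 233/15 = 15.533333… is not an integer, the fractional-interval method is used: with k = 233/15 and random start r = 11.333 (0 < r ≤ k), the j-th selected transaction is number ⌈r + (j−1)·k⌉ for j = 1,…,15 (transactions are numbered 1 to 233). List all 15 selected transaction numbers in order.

12, 27, 43, 58, 74, 89, 105, 121, 136, 152, 167, 183, 198, 214, 229

j=1: r + 0k = 11.333 → ⌈·⌉ = 12
j=2: r + 1k = 26.866333… → ⌈·⌉ = 27
j=3: r + 2k = 42.399666… → ⌈·⌉ = 43
j=4: r + 3k = 57.933 → ⌈·⌉ = 58
j=5: r + 4k = 73.466333… → ⌈·⌉ = 74
j=6: r + 5k = 88.999666… → ⌈·⌉ = 89
j=7: r + 6k = 104.533 → ⌈·⌉ = 105
j=8: r + 7k = 120.066333… → ⌈·⌉ = 121
j=9: r + 8k = 135.599666… → ⌈·⌉ = 136
j=10: r + 9k = 151.133 → ⌈·⌉ = 152
j=11: r + 10k = 166.666333… → ⌈·⌉ = 167
j=12: r + 11k = 182.199666… → ⌈·⌉ = 183
j=13: r + 12k = 197.733 → ⌈·⌉ = 198
j=14: r + 13k = 213.266333… → ⌈·⌉ = 214
j=15: r + 14k = 228.799666… → ⌈·⌉ = 229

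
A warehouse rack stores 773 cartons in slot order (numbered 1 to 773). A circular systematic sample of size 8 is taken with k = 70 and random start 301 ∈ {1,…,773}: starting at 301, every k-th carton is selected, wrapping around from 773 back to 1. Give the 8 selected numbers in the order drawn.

Selection 1: 301
Selection 2: 301 + 70 = 371
Selection 3: 371 + 70 = 441
Selection 4: 441 + 70 = 511
Selection 5: 511 + 70 = 581
Selection 6: 581 + 70 = 651
Selection 7: 651 + 70 = 721
Selection 8: 721 + 70 = 791 → 791 − 773 = 18

301, 371, 441, 511, 581, 651, 721, 18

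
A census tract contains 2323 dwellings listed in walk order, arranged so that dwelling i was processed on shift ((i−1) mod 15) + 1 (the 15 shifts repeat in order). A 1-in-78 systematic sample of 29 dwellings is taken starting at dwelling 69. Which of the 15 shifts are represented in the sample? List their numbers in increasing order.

Consecutive selections differ by k = 78, so their shift numbers differ by 78 mod 15 = 3.
gcd(78, 15) = 3, so the sample visits 15/3 = 5 distinct residues mod 15.
Start 69 is shift 9; the shifts hit are 3, 6, 9, 12, 15.

3, 6, 9, 12, 15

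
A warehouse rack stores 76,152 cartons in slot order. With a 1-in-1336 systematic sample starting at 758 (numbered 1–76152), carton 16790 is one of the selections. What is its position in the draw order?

k = 1336
position = (16790 − 758)/1336 + 1 = 16032/1336 + 1 = 12 + 1 = 13

13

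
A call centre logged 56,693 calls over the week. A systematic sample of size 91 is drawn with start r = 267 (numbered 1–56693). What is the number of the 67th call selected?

41385

k = 56693/91 = 623
67th selection = r + (67−1)·k = 267 + 66×623 = 267 + 41118 = 41385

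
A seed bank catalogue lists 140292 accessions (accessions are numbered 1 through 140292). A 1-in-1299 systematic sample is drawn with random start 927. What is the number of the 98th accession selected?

k = 1299
98th selection = r + (98−1)·k = 927 + 97×1299 = 927 + 126003 = 126930

126930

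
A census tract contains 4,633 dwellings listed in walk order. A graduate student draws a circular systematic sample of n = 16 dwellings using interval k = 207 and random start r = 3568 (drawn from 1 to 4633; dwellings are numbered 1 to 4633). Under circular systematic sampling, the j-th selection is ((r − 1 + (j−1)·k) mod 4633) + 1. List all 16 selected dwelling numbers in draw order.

Selection 1: 3568
Selection 2: 3568 + 207 = 3775
Selection 3: 3775 + 207 = 3982
Selection 4: 3982 + 207 = 4189
Selection 5: 4189 + 207 = 4396
Selection 6: 4396 + 207 = 4603
Selection 7: 4603 + 207 = 4810 → 4810 − 4633 = 177
Selection 8: 177 + 207 = 384
Selection 9: 384 + 207 = 591
Selection 10: 591 + 207 = 798
Selection 11: 798 + 207 = 1005
Selection 12: 1005 + 207 = 1212
Selection 13: 1212 + 207 = 1419
Selection 14: 1419 + 207 = 1626
Selection 15: 1626 + 207 = 1833
Selection 16: 1833 + 207 = 2040

3568, 3775, 3982, 4189, 4396, 4603, 177, 384, 591, 798, 1005, 1212, 1419, 1626, 1833, 2040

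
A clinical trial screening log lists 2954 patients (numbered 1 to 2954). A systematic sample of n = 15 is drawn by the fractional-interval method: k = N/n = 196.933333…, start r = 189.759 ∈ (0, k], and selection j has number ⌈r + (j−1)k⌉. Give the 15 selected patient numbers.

190, 387, 584, 781, 978, 1175, 1372, 1569, 1766, 1963, 2160, 2357, 2553, 2750, 2947

j=1: r + 0k = 189.759 → ⌈·⌉ = 190
j=2: r + 1k = 386.692333… → ⌈·⌉ = 387
j=3: r + 2k = 583.625666… → ⌈·⌉ = 584
j=4: r + 3k = 780.559 → ⌈·⌉ = 781
j=5: r + 4k = 977.492333… → ⌈·⌉ = 978
j=6: r + 5k = 1174.425666… → ⌈·⌉ = 1175
j=7: r + 6k = 1371.359 → ⌈·⌉ = 1372
j=8: r + 7k = 1568.292333… → ⌈·⌉ = 1569
j=9: r + 8k = 1765.225666… → ⌈·⌉ = 1766
j=10: r + 9k = 1962.159 → ⌈·⌉ = 1963
j=11: r + 10k = 2159.092333… → ⌈·⌉ = 2160
j=12: r + 11k = 2356.025666… → ⌈·⌉ = 2357
j=13: r + 12k = 2552.959 → ⌈·⌉ = 2553
j=14: r + 13k = 2749.892333… → ⌈·⌉ = 2750
j=15: r + 14k = 2946.825666… → ⌈·⌉ = 2947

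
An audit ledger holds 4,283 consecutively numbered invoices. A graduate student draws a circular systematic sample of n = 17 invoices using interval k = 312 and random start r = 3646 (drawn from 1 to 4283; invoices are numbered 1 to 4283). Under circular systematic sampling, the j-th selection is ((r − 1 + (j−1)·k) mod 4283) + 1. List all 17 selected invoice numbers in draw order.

Selection 1: 3646
Selection 2: 3646 + 312 = 3958
Selection 3: 3958 + 312 = 4270
Selection 4: 4270 + 312 = 4582 → 4582 − 4283 = 299
Selection 5: 299 + 312 = 611
Selection 6: 611 + 312 = 923
Selection 7: 923 + 312 = 1235
Selection 8: 1235 + 312 = 1547
Selection 9: 1547 + 312 = 1859
Selection 10: 1859 + 312 = 2171
Selection 11: 2171 + 312 = 2483
Selection 12: 2483 + 312 = 2795
Selection 13: 2795 + 312 = 3107
Selection 14: 3107 + 312 = 3419
Selection 15: 3419 + 312 = 3731
Selection 16: 3731 + 312 = 4043
Selection 17: 4043 + 312 = 4355 → 4355 − 4283 = 72

3646, 3958, 4270, 299, 611, 923, 1235, 1547, 1859, 2171, 2483, 2795, 3107, 3419, 3731, 4043, 72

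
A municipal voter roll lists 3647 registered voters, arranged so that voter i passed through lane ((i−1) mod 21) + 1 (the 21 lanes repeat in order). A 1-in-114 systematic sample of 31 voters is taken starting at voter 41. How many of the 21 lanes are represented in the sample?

7

Consecutive selections differ by k = 114, so their lane numbers differ by 114 mod 21 = 9.
gcd(114, 21) = 3, so the sample visits 21/3 = 7 distinct residues mod 21.
Start 41 is lane 20; the lanes hit are 2, 5, 8, 11, 14, 17, 20.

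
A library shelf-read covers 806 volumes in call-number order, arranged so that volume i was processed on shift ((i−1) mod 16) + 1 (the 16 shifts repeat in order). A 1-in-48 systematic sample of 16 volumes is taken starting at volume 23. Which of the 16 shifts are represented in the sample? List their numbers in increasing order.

Consecutive selections differ by k = 48, so their shift numbers differ by 48 mod 16 = 0.
gcd(48, 16) = 16, so the sample visits 16/16 = 1 distinct residues mod 16.
Start 23 is shift 7; the shifts hit are 7.

7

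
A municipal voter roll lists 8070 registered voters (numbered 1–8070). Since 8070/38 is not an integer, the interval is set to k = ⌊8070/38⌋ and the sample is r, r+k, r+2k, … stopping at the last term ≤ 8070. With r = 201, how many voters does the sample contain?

38

k = ⌊8070/38⌋ = 212
Achieved size = ⌊(8070 − 201)/212⌋ + 1 = ⌊7869/212⌋ + 1 = 37 + 1 = 38
(last selection: 201 + 37×212 = 8045 ≤ 8070; next would be 8257 > 8070)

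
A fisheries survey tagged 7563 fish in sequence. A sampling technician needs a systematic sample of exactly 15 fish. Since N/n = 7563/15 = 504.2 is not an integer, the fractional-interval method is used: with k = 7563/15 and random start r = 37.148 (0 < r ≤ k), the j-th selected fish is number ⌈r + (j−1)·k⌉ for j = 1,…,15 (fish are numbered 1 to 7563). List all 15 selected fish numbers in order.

j=1: r + 0k = 37.148 → ⌈·⌉ = 38
j=2: r + 1k = 541.348 → ⌈·⌉ = 542
j=3: r + 2k = 1045.548 → ⌈·⌉ = 1046
j=4: r + 3k = 1549.748 → ⌈·⌉ = 1550
j=5: r + 4k = 2053.948 → ⌈·⌉ = 2054
j=6: r + 5k = 2558.148 → ⌈·⌉ = 2559
j=7: r + 6k = 3062.348 → ⌈·⌉ = 3063
j=8: r + 7k = 3566.548 → ⌈·⌉ = 3567
j=9: r + 8k = 4070.748 → ⌈·⌉ = 4071
j=10: r + 9k = 4574.948 → ⌈·⌉ = 4575
j=11: r + 10k = 5079.148 → ⌈·⌉ = 5080
j=12: r + 11k = 5583.348 → ⌈·⌉ = 5584
j=13: r + 12k = 6087.548 → ⌈·⌉ = 6088
j=14: r + 13k = 6591.748 → ⌈·⌉ = 6592
j=15: r + 14k = 7095.948 → ⌈·⌉ = 7096

38, 542, 1046, 1550, 2054, 2559, 3063, 3567, 4071, 4575, 5080, 5584, 6088, 6592, 7096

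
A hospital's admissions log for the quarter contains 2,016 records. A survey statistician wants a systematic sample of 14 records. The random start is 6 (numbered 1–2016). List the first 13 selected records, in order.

6, 150, 294, 438, 582, 726, 870, 1014, 1158, 1302, 1446, 1590, 1734

k = N/n = 2016/14 = 144
record 1: 6
record 2: 6 + 144 = 150
record 3: 150 + 144 = 294
record 4: 294 + 144 = 438
record 5: 438 + 144 = 582
record 6: 582 + 144 = 726
record 7: 726 + 144 = 870
record 8: 870 + 144 = 1014
record 9: 1014 + 144 = 1158
record 10: 1158 + 144 = 1302
record 11: 1302 + 144 = 1446
record 12: 1446 + 144 = 1590
record 13: 1590 + 144 = 1734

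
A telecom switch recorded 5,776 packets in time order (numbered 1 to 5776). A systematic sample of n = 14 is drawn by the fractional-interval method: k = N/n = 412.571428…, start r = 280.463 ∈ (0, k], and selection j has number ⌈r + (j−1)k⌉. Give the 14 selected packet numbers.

j=1: r + 0k = 280.463 → ⌈·⌉ = 281
j=2: r + 1k = 693.034428… → ⌈·⌉ = 694
j=3: r + 2k = 1105.605857… → ⌈·⌉ = 1106
j=4: r + 3k = 1518.177285… → ⌈·⌉ = 1519
j=5: r + 4k = 1930.748714… → ⌈·⌉ = 1931
j=6: r + 5k = 2343.320142… → ⌈·⌉ = 2344
j=7: r + 6k = 2755.891571… → ⌈·⌉ = 2756
j=8: r + 7k = 3168.463 → ⌈·⌉ = 3169
j=9: r + 8k = 3581.034428… → ⌈·⌉ = 3582
j=10: r + 9k = 3993.605857… → ⌈·⌉ = 3994
j=11: r + 10k = 4406.177285… → ⌈·⌉ = 4407
j=12: r + 11k = 4818.748714… → ⌈·⌉ = 4819
j=13: r + 12k = 5231.320142… → ⌈·⌉ = 5232
j=14: r + 13k = 5643.891571… → ⌈·⌉ = 5644

281, 694, 1106, 1519, 1931, 2344, 2756, 3169, 3582, 3994, 4407, 4819, 5232, 5644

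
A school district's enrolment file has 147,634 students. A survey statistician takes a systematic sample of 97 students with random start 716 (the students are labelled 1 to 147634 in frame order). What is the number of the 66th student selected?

99646

k = 147634/97 = 1522
66th selection = r + (66−1)·k = 716 + 65×1522 = 716 + 98930 = 99646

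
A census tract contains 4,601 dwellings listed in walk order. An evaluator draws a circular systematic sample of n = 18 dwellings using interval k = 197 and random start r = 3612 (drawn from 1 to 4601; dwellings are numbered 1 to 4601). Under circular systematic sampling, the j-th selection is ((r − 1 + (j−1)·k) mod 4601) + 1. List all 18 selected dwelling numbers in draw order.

3612, 3809, 4006, 4203, 4400, 4597, 193, 390, 587, 784, 981, 1178, 1375, 1572, 1769, 1966, 2163, 2360

Selection 1: 3612
Selection 2: 3612 + 197 = 3809
Selection 3: 3809 + 197 = 4006
Selection 4: 4006 + 197 = 4203
Selection 5: 4203 + 197 = 4400
Selection 6: 4400 + 197 = 4597
Selection 7: 4597 + 197 = 4794 → 4794 − 4601 = 193
Selection 8: 193 + 197 = 390
Selection 9: 390 + 197 = 587
Selection 10: 587 + 197 = 784
Selection 11: 784 + 197 = 981
Selection 12: 981 + 197 = 1178
Selection 13: 1178 + 197 = 1375
Selection 14: 1375 + 197 = 1572
Selection 15: 1572 + 197 = 1769
Selection 16: 1769 + 197 = 1966
Selection 17: 1966 + 197 = 2163
Selection 18: 2163 + 197 = 2360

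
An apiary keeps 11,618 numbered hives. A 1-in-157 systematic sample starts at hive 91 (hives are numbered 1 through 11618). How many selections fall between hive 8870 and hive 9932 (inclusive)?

7

k = 157
First selection ≥ 8870: 91 + ⌈(8870−91)/157⌉·157 = 91 + 56×157 = 8883
Last selection ≤ 9932: 91 + ⌊(9932−91)/157⌋·157 = 91 + 62×157 = 9825
Count = 62 − 56 + 1 = 7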